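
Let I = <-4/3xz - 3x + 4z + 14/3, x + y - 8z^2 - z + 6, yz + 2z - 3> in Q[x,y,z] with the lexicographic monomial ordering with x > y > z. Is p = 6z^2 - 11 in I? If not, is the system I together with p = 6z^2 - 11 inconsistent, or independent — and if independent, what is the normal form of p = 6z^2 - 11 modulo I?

Adjoining 6z^2 - 11 makes the ideal the whole ring: the system is inconsistent.

First compute the reduced Gröbner basis of I by Buchberger's algorithm.
f_1 = -4/3xz - 3x + 4z + 14/3, LT = xz.
f_2 = x + y - 8z^2 - z + 6, LT = x.
f_3 = yz + 2z - 3, LT = yz.

S(f_1,f_2): lcm = xz. S = 9/4x - yz + 8z^3 + z^2 - 9z - 7/2.
  leading term x: subtract (9/4)·f_2 from 9/4x - yz + 8z^3 + z^2 - 9z - 7/2 → -yz - 9/4y + 8z^3 + 19z^2 - 27/4z - 17
  leading term yz: subtract (-1)·f_3 from -yz - 9/4y + 8z^3 + 19z^2 - 27/4z - 17 → -9/4y + 8z^3 + 19z^2 - 19/4z - 20
  leading term y: no divisor's leading term divides it; move -9/4y to the remainder.
  leading term z^3: no divisor's leading term divides it; move 8z^3 to the remainder.
  leading term z^2: no divisor's leading term divides it; move 19z^2 to the remainder.
  leading term z: no divisor's leading term divides it; move -19/4z to the remainder.
  leading term 1: no divisor's leading term divides it; move -20 to the remainder.
  remainder -9/4y + 8z^3 + 19z^2 - 19/4z - 20 ≠ 0; add h_4 = -9/4y + 8z^3 + 19z^2 - 19/4z - 20 to the basis.

S(f_3,h_4): lcm = yz. S = 32/9z^4 + 76/9z^3 - 19/9z^2 - 62/9z - 3.
  leading term z^4: no divisor's leading term divides it; move 32/9z^4 to the remainder.
  leading term z^3: no divisor's leading term divides it; move 76/9z^3 to the remainder.
  leading term z^2: no divisor's leading term divides it; move -19/9z^2 to the remainder.
  leading term z: no divisor's leading term divides it; move -62/9z to the remainder.
  leading term 1: no divisor's leading term divides it; move -3 to the remainder.
  remainder 32/9z^4 + 76/9z^3 - 19/9z^2 - 62/9z - 3 ≠ 0; add h_5 = 32/9z^4 + 76/9z^3 - 19/9z^2 - 62/9z - 3 to the basis.

The other S-polynomials (S(f_1,f_3), S(f_2,f_3), S(f_1,h_4), S(f_2,h_4), S(f_1,h_5), S(f_2,h_5), S(f_3,h_5), S(h_4,h_5)) all reduce to 0 modulo the current basis, so we have a Gröbner basis.
Inter-reduce: drop elements whose leading term is divisible by another's, tail-reduce, and make monic.
Reduced Gröbner basis: {x + 32/9z^3 + 4/9z^2 - 28/9z - 26/9, y - 32/9z^3 - 76/9z^2 + 19/9z + 80/9, z^4 + 19/8z^3 - 19/32z^2 - 31/16z - 27/32}.
Label its elements g_1 = x + 32/9z^3 + 4/9z^2 - 28/9z - 26/9, g_2 = y - 32/9z^3 - 76/9z^2 + 19/9z + 80/9, g_3 = z^4 + 19/8z^3 - 19/32z^2 - 31/16z - 27/32.

Reduce p = 6z^2 - 11 modulo G:
  leading term z^2: no divisor's leading term divides it; move 6z^2 to the remainder.
  leading term 1: no divisor's leading term divides it; move -11 to the remainder.
  normal form = 6z^2 - 11.
The normal form is nonzero, so p ∉ I. Since p minus its normal form lies in I, I + (p) = I + (r) where r = 6z^2 - 11; decide whether this ideal is the whole ring.
Run Buchberger on G together with r (pairs among the g_i already reduce to 0 since G is a Gröbner basis):
g_1 = x + 32/9z^3 + 4/9z^2 - 28/9z - 26/9, LT = x.
g_2 = y - 32/9z^3 - 76/9z^2 + 19/9z + 80/9, LT = y.
g_3 = z^4 + 19/8z^3 - 19/32z^2 - 31/16z - 27/32, LT = z^4.
r = 6z^2 - 11, LT = z^2.

S(g_3,r): lcm = z^4. S = 19/8z^3 + 119/96z^2 - 31/16z - 27/32.
  leading term z^3: subtract (19/48z)·r from 19/8z^3 + 119/96z^2 - 31/16z - 27/32 → 119/96z^2 + 29/12z - 27/32
  leading term z^2: subtract (119/576)·r from 119/96z^2 + 29/12z - 27/32 → 29/12z + 823/576
  leading term z: no divisor's leading term divides it; move 29/12z to the remainder.
  leading term 1: no divisor's leading term divides it; move 823/576 to the remainder.
  remainder 29/12z + 823/576 ≠ 0; add m_5 = 29/12z + 823/576 to the basis.

S(g_3,m_5): lcm = z^4. S = 2483/1392z^3 - 19/32z^2 - 31/16z - 27/32.
  leading term z^3: subtract (2483/8352z)·r from 2483/1392z^3 - 19/32z^2 - 31/16z - 27/32 → -19/32z^2 + 11131/8352z - 27/32
  leading term z^2: subtract (-19/192)·r from -19/32z^2 + 11131/8352z - 27/32 → 11131/8352z - 371/192
  leading term z: subtract (11131/20184)·m_5 from 11131/8352z - 371/192 → -31625605/11625984
  leading term 1: no divisor's leading term divides it; move -31625605/11625984 to the remainder.
  remainder -31625605/11625984 ≠ 0; add m_6 = -31625605/11625984 to the basis.

The other S-polynomials (S(g_1,g_2), S(g_1,g_3), S(g_1,r), S(g_2,g_3), S(g_2,r), S(g_1,m_5), S(g_2,m_5), S(r,m_5), S(g_1,m_6), S(g_2,m_6), S(g_3,m_6), S(r,m_6), S(m_5,m_6)) all reduce to 0 modulo the current basis, so we have a Gröbner basis.
Inter-reduce: drop elements whose leading term is divisible by another's, tail-reduce, and make monic.
Reduced Gröbner basis: {1}.
The reduced Gröbner basis of I + (p) is {1}: the ideal is the whole ring, so the enlarged system has no common solution — adjoining p is inconsistent.

Ideal membership is decidable via reduction modulo a Gröbner basis.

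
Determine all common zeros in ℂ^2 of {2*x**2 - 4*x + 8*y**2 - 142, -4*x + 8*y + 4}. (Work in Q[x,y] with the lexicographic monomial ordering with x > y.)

{(-5, -3), (7, 3)}

Compute a lex Gröbner basis by Buchberger's algorithm.
f_1 = 2*x**2 - 4*x + 8*y**2 - 142, LT = x**2.
f_2 = -4*x + 8*y + 4, LT = x.

S(f_1,f_2): lcm = x**2. S = 2*x*y - x + 4*y**2 - 71.
  leading term x*y: subtract (-1/2*y)·f_2 from 2*x*y - x + 4*y**2 - 71 → -x + 8*y**2 + 2*y - 71
  leading term x: subtract (1/4)·f_2 from -x + 8*y**2 + 2*y - 71 → 8*y**2 - 72
  leading term y**2: no divisor's leading term divides it; move 8*y**2 to the remainder.
  leading term 1: no divisor's leading term divides it; move -72 to the remainder.
  remainder 8*y**2 - 72 ≠ 0; add h_3 = 8*y**2 - 72 to the basis.

S(f_1,h_3): leading monomials are coprime, so the S-polynomial reduces to 0 (Buchberger's first criterion).
S(f_2,h_3): leading monomials are coprime, so the S-polynomial reduces to 0 (Buchberger's first criterion).
Every S-polynomial of the final basis reduces to 0, so we have a Gröbner basis.
Inter-reduce: drop elements whose leading term is divisible by another's, tail-reduce, and make monic.
Reduced Gröbner basis: {x - 2*y - 1, y**2 - 9}.

The lex basis is triangular: the last element involves only y. Solving y**2 - 9 = 0 gives y ∈ {-3, 3}; substituting each value into the earlier elements determines the remaining variables.
  y = -3: the earlier basis element becomes x + 5 = 0, giving x = -5 — point (-5, -3).
  y = 3: the earlier basis element becomes x - 7 = 0, giving x = 7 — point (7, 3).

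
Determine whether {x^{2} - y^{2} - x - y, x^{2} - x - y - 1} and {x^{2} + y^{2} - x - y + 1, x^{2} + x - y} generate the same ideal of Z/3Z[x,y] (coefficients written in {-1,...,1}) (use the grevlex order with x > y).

Equality of ideals is decidable: compute both reduced Gröbner bases (unique for the ordering) and check whether they agree.
Buchberger on the first generating set:
f_1 = x^{2} - y^{2} - x - y, LT = x^{2}.
f_2 = x^{2} - x - y - 1, LT = x^{2}.

S(f_1,f_2): lcm = x^{2}. S = -y^{2} + 1.
  leading term y^{2}: no divisor's leading term divides it; move -y^{2} to the remainder.
  leading term 1: no divisor's leading term divides it; move 1 to the remainder.
  remainder -y^{2} + 1 ≠ 0; add g_3 = -y^{2} + 1 to the basis.

The other S-polynomials (S(f_1,g_3), S(f_2,g_3)) all reduce to 0 modulo the current basis, so we have a Gröbner basis.
Inter-reduce: drop elements whose leading term is divisible by another's, tail-reduce, and make monic.
Reduced Gröbner basis: {x^{2} - x - y - 1, y^{2} - 1}.

Buchberger on the second generating set:
h_1 = x^{2} + y^{2} - x - y + 1, LT = x^{2}.
h_2 = x^{2} + x - y, LT = x^{2}.

S(h_1,h_2): lcm = x^{2}. S = y^{2} + x + 1.
  leading term y^{2}: no divisor's leading term divides it; move y^{2} to the remainder.
  leading term x: no divisor's leading term divides it; move x to the remainder.
  leading term 1: no divisor's leading term divides it; move 1 to the remainder.
  remainder y^{2} + x + 1 ≠ 0; add k_3 = y^{2} + x + 1 to the basis.

The other S-polynomials (S(h_1,k_3), S(h_2,k_3)) all reduce to 0 modulo the current basis, so we have a Gröbner basis.
Inter-reduce: drop elements whose leading term is divisible by another's, tail-reduce, and make monic.
Reduced Gröbner basis: {x^{2} + x - y, y^{2} + x + 1}.

These differ, so the ideals are not equal.

No, the ideals differ.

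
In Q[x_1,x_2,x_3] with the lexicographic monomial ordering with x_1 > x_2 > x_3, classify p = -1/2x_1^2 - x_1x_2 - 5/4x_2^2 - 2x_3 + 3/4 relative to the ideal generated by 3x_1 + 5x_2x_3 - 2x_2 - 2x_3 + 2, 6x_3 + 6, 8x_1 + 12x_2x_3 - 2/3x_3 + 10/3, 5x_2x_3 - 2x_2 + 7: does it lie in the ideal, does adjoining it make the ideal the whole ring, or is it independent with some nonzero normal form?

-1/2x_1^2 - x_1x_2 - 5/4x_2^2 - 2x_3 + 3/4 lies in I (it reduces to 0).

First compute the reduced Gröbner basis of I by Buchberger's algorithm.
f_1 = 3x_1 + 5x_2x_3 - 2x_2 - 2x_3 + 2, LT = x_1.
f_2 = 6x_3 + 6, LT = x_3.
f_3 = 8x_1 + 12x_2x_3 - 2/3x_3 + 10/3, LT = x_1.
f_4 = 5x_2x_3 - 2x_2 + 7, LT = x_2x_3.

S(f_1,f_3): lcm = x_1. S = 1/6x_2x_3 - 2/3x_2 - 7/12x_3 + 1/4.
  reduce S modulo (f_1, f_2, f_3, f_4):
  remainder -5/6x_2 + 5/6 ≠ 0; add h_5 = -5/6x_2 + 5/6 to the basis.

The other S-polynomials (S(f_1,f_2), S(f_1,f_4), S(f_2,f_3), S(f_2,f_4), S(f_3,f_4), S(f_1,h_5), S(f_2,h_5), S(f_3,h_5), S(f_4,h_5)) all reduce to 0 modulo the current basis, so we have a Gröbner basis.
Inter-reduce: drop elements whose leading term is divisible by another's, tail-reduce, and make monic.
Reduced Gröbner basis: {x_1 - 1, x_2 - 1, x_3 + 1}.
Label its elements g_1 = x_1 - 1, g_2 = x_2 - 1, g_3 = x_3 + 1.

Reduce p = -1/2x_1^2 - x_1x_2 - 5/4x_2^2 - 2x_3 + 3/4 modulo G:
  leading term x_1^2: subtract (-1/2x_1)·g_1 from -1/2x_1^2 - x_1x_2 - 5/4x_2^2 - 2x_3 + 3/4 → -x_1x_2 - 1/2x_1 - 5/4x_2^2 - 2x_3 + 3/4
  leading term x_1x_2: subtract (-x_2)·g_1 from -x_1x_2 - 1/2x_1 - 5/4x_2^2 - 2x_3 + 3/4 → -1/2x_1 - 5/4x_2^2 - x_2 - 2x_3 + 3/4
  leading term x_1: subtract (-1/2)·g_1 from -1/2x_1 - 5/4x_2^2 - x_2 - 2x_3 + 3/4 → -5/4x_2^2 - x_2 - 2x_3 + 1/4
  leading term x_2^2: subtract (-5/4x_2)·g_2 from -5/4x_2^2 - x_2 - 2x_3 + 1/4 → -9/4x_2 - 2x_3 + 1/4
  leading term x_2: subtract (-9/4)·g_2 from -9/4x_2 - 2x_3 + 1/4 → -2x_3 - 2
  leading term x_3: subtract (-2)·g_3 from -2x_3 - 2 → 0
  normal form = 0.
Since the normal form is 0, p ∈ I.

The remainder on division by a Gröbner basis is unique — it is the normal form.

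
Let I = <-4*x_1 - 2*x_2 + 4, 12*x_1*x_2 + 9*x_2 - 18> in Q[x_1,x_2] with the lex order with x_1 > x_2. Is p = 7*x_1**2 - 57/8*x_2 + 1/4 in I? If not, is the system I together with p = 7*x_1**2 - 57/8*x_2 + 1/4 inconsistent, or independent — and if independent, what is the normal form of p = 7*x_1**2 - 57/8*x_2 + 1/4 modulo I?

Adjoining 7*x_1**2 - 57/8*x_2 + 1/4 makes the ideal the whole ring: the system is inconsistent.

First compute the reduced Gröbner basis of I by Buchberger's algorithm.
f_1 = -4*x_1 - 2*x_2 + 4, LT = x_1.
f_2 = 12*x_1*x_2 + 9*x_2 - 18, LT = x_1*x_2.

S(f_1,f_2): lcm = x_1*x_2. S = 1/2*x_2**2 - 7/4*x_2 + 3/2.
  reduce S modulo (f_1, f_2):
  remainder 1/2*x_2**2 - 7/4*x_2 + 3/2 ≠ 0; add h_3 = 1/2*x_2**2 - 7/4*x_2 + 3/2 to the basis.

The other S-polynomials (S(f_1,h_3), S(f_2,h_3)) all reduce to 0 modulo the current basis, so we have a Gröbner basis.
Inter-reduce: drop elements whose leading term is divisible by another's, tail-reduce, and make monic.
Reduced Gröbner basis: {x_1 + 1/2*x_2 - 1, x_2**2 - 7/2*x_2 + 3}.
Label its elements g_1 = x_1 + 1/2*x_2 - 1, g_2 = x_2**2 - 7/2*x_2 + 3.

Reduce p = 7*x_1**2 - 57/8*x_2 + 1/4 modulo G:
  leading term x_1**2: subtract (7*x_1)·g_1 from 7*x_1**2 - 57/8*x_2 + 1/4 → -7/2*x_1*x_2 + 7*x_1 - 57/8*x_2 + 1/4
  leading term x_1*x_2: subtract (-7/2*x_2)·g_1 from -7/2*x_1*x_2 + 7*x_1 - 57/8*x_2 + 1/4 → 7*x_1 + 7/4*x_2**2 - 85/8*x_2 + 1/4
  leading term x_1: subtract (7)·g_1 from 7*x_1 + 7/4*x_2**2 - 85/8*x_2 + 1/4 → 7/4*x_2**2 - 113/8*x_2 + 29/4
  leading term x_2**2: subtract (7/4)·g_2 from 7/4*x_2**2 - 113/8*x_2 + 29/4 → -8*x_2 + 2
  leading term x_2: no divisor's leading term divides it; move -8*x_2 to the remainder.
  leading term 1: no divisor's leading term divides it; move 2 to the remainder.
  normal form = -8*x_2 + 2.
The normal form is nonzero, so p ∉ I. Since p minus its normal form lies in I, I + (p) = I + (r) where r = -8*x_2 + 2; decide whether this ideal is the whole ring.
Run Buchberger on G together with r (pairs among the g_i already reduce to 0 since G is a Gröbner basis):
g_1 = x_1 + 1/2*x_2 - 1, LT = x_1.
g_2 = x_2**2 - 7/2*x_2 + 3, LT = x_2**2.
r = -8*x_2 + 2, LT = x_2.

S(g_2,r): lcm = x_2**2. S = -13/4*x_2 + 3.
  reduce S modulo (g_1, g_2, r):
  remainder 35/16 ≠ 0; add m_4 = 35/16 to the basis.

The other S-polynomials (S(g_1,g_2), S(g_1,r), S(g_1,m_4), S(g_2,m_4), S(r,m_4)) all reduce to 0 modulo the current basis, so we have a Gröbner basis.
Inter-reduce: drop elements whose leading term is divisible by another's, tail-reduce, and make monic.
Reduced Gröbner basis: {1}.
The reduced Gröbner basis of I + (p) is {1}: the ideal is the whole ring, so the enlarged system has no common solution — adjoining p is inconsistent.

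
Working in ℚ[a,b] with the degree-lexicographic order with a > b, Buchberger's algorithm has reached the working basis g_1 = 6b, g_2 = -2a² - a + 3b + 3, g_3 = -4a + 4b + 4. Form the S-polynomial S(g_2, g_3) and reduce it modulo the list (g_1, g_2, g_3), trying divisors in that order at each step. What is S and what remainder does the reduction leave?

S(g_2, g_3) = ab + 3/2a - 3/2b - 3/2; remainder on division = 0.

lcm(LM(g_2), LM(g_3)) = a².
S = (lcm/LT(g_2))·g_2 − (lcm/LT(g_3))·g_3 = ab + 3/2a - 3/2b - 3/2.
Reduce S modulo (g_1, g_2, g_3) in that order:
  leading term ab: subtract (⅙a)·g_1 from ab + 3/2a - 3/2b - 3/2 → 3/2a - 3/2b - 3/2
  leading term a: subtract (-⅜)·g_3 from 3/2a - 3/2b - 3/2 → 0
The remainder is 0, so this S-polynomial contributes no new basis element.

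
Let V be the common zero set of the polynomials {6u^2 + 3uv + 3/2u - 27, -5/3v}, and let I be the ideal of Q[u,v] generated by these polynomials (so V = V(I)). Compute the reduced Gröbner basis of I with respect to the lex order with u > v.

G = {u^2 + 1/4u - 9/2, v}

The reduced Gröbner basis is the canonical form of the ideal for this ordering.

f_1 = 6u^2 + 3uv + 3/2u - 27, LT = u^2.
f_2 = -5/3v, LT = v.

The S-polynomials (S(f_1,f_2)) all reduce to 0 modulo the current basis, so we have a Gröbner basis.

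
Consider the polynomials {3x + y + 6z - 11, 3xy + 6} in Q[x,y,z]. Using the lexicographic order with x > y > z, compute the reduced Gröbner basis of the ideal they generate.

f_1 = 3x + y + 6z - 11, LT = x.
f_2 = 3xy + 6, LT = xy.

S(f_1,f_2): lcm = xy. S = 1/3y^2 + 2yz - 11/3y - 2.
  leading term y^2: no divisor's leading term divides it; move 1/3y^2 to the remainder.
  leading term yz: no divisor's leading term divides it; move 2yz to the remainder.
  leading term y: no divisor's leading term divides it; move -11/3y to the remainder.
  leading term 1: no divisor's leading term divides it; move -2 to the remainder.
  remainder 1/3y^2 + 2yz - 11/3y - 2 ≠ 0; add g_3 = 1/3y^2 + 2yz - 11/3y - 2 to the basis.

S(f_1,g_3): leading monomials are coprime, so the S-polynomial reduces to 0 (Buchberger's first criterion).
S(f_2,g_3): lcm = xy^2. S = -6xyz + 11xy + 6x + 2y.
  leading term xyz: subtract (-2yz)·f_1 from -6xyz + 11xy + 6x + 2y → 11xy + 6x + 2y^2z + 12yz^2 - 22yz + 2y
  leading term xy: subtract (11/3y)·f_1 from 11xy + 6x + 2y^2z + 12yz^2 - 22yz + 2y → 6x + 2y^2z - 11/3y^2 + 12yz^2 - 44yz + 127/3y
  leading term x: subtract (2)·f_1 from 6x + 2y^2z - 11/3y^2 + 12yz^2 - 44yz + 127/3y → 2y^2z - 11/3y^2 + 12yz^2 - 44yz + 121/3y - 12z + 22
  leading term y^2z: subtract (6z)·g_3 from 2y^2z - 11/3y^2 + 12yz^2 - 44yz + 121/3y - 12z + 22 → -11/3y^2 - 22yz + 121/3y + 22
  leading term y^2: subtract (-11)·g_3 from -11/3y^2 - 22yz + 121/3y + 22 → 0
  remainder 0.

Every S-polynomial of the final basis reduces to 0, so we have a Gröbner basis.
Inter-reduce: drop elements whose leading term is divisible by another's, tail-reduce, and make monic.

G = {x + 1/3y + 2z - 11/3, y^2 + 6yz - 11y - 6}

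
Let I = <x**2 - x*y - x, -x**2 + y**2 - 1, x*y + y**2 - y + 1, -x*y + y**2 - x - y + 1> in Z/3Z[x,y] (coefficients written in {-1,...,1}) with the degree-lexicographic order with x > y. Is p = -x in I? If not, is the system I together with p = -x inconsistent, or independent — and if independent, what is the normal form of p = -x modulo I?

-x lies in I (it reduces to 0).

First compute the reduced Gröbner basis of I by Buchberger's algorithm.
f_1 = x**2 - x*y - x, LT = x**2.
f_2 = -x**2 + y**2 - 1, LT = x**2.
f_3 = x*y + y**2 - y + 1, LT = x*y.
f_4 = -x*y + y**2 - x - y + 1, LT = x*y.

S(f_1,f_2): lcm = x**2. S = -x*y + y**2 - x - 1.
  leading term x*y: subtract (-1)·f_3 from -x*y + y**2 - x - 1 → -y**2 - x - y
  leading term y**2: no divisor's leading term divides it; move -y**2 to the remainder.
  leading term x: no divisor's leading term divides it; move -x to the remainder.
  leading term y: no divisor's leading term divides it; move -y to the remainder.
  remainder -y**2 - x - y ≠ 0; add h_5 = -y**2 - x - y to the basis.

S(f_1,f_3): lcm = x**2*y. S = x*y**2 - x.
  leading term x*y**2: subtract (y)·f_3 from x*y**2 - x → -y**3 + y**2 - x - y
  leading term y**3: subtract (y)·h_5 from -y**3 + y**2 - x - y → x*y - y**2 - x - y
  leading term x*y: subtract (1)·f_3 from x*y - y**2 - x - y → y**2 - x - 1
  leading term y**2: subtract (-1)·h_5 from y**2 - x - 1 → x - y - 1
  leading term x: no divisor's leading term divides it; move x to the remainder.
  leading term y: no divisor's leading term divides it; move -y to the remainder.
  leading term 1: no divisor's leading term divides it; move -1 to the remainder.
  remainder x - y - 1 ≠ 0; add h_6 = x - y - 1 to the basis.

S(f_3,f_4): lcm = x*y. S = -y**2 - x + y - 1.
  leading term y**2: subtract (1)·h_5 from -y**2 - x + y - 1 → -y - 1
  leading term y: no divisor's leading term divides it; move -y to the remainder.
  leading term 1: no divisor's leading term divides it; move -1 to the remainder.
  remainder -y - 1 ≠ 0; add h_7 = -y - 1 to the basis.

The other S-polynomials (S(f_1,f_4), S(f_2,f_3), S(f_2,f_4), S(f_1,h_5), S(f_2,h_5), S(f_3,h_5), S(f_4,h_5), S(f_1,h_6), S(f_2,h_6), S(f_3,h_6), S(f_4,h_6), S(h_5,h_6), S(f_1,h_7), S(f_2,h_7), S(f_3,h_7), S(f_4,h_7), S(h_5,h_7), S(h_6,h_7)) all reduce to 0 modulo the current basis, so we have a Gröbner basis.
Inter-reduce: drop elements whose leading term is divisible by another's, tail-reduce, and make monic.
Reduced Gröbner basis: {x, y + 1}.
Label its elements g_1 = x, g_2 = y + 1.

Reduce p = -x modulo G:
  leading term x: subtract (-1)·g_1 from -x → 0
  normal form = 0.
Since the normal form is 0, p ∈ I.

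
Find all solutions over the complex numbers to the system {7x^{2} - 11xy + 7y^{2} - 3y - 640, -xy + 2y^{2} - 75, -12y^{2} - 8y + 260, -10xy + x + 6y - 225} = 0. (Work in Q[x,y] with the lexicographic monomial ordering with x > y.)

{(5, -5)}

Compute a lex Gröbner basis by Buchberger's algorithm.
f_1 = 7x^{2} - 11xy + 7y^{2} - 3y - 640, LT = x^{2}.
f_2 = -xy + 2y^{2} - 75, LT = xy.
f_3 = -12y^{2} - 8y + 260, LT = y^{2}.
f_4 = -10xy + x + 6y - 225, LT = xy.

S(f_1,f_2): lcm = x^{2}y. S = \tfrac{3}{7}xy^{2} - 75x + y^{3} - \tfrac{3}{7}y^{2} - \tfrac{640}{7}y.
  leading term xy^{2}: subtract (-\tfrac{3}{7}y)·f_2 from \tfrac{3}{7}xy^{2} - 75x + y^{3} - \tfrac{3}{7}y^{2} - \tfrac{640}{7}y → -75x + \tfrac{13}{7}y^{3} - \tfrac{3}{7}y^{2} - \tfrac{865}{7}y
  leading term x: no divisor's leading term divides it; move -75x to the remainder.
  leading term y^{3}: subtract (-\tfrac{13}{84}y)·f_3 from \tfrac{13}{7}y^{3} - \tfrac{3}{7}y^{2} - \tfrac{865}{7}y → -\tfrac{5}{3}y^{2} - \tfrac{250}{3}y
  leading term y^{2}: subtract (\tfrac{5}{36})·f_3 from -\tfrac{5}{3}y^{2} - \tfrac{250}{3}y → -\tfrac{740}{9}y - \tfrac{325}{9}
  leading term y: no divisor's leading term divides it; move -\tfrac{740}{9}y to the remainder.
  leading term 1: no divisor's leading term divides it; move -\tfrac{325}{9} to the remainder.
  remainder -75x - \tfrac{740}{9}y - \tfrac{325}{9} ≠ 0; add h_5 = -75x - \tfrac{740}{9}y - \tfrac{325}{9} to the basis.

S(f_1,f_4): lcm = x^{2}y. S = \tfrac{1}{10}x^{2} - \tfrac{11}{7}xy^{2} + \tfrac{3}{5}xy - \tfrac{45}{2}x + y^{3} - \tfrac{3}{7}y^{2} - \tfrac{640}{7}y.
  leading term x^{2}: subtract (\tfrac{1}{70})·f_1 from \tfrac{1}{10}x^{2} - \tfrac{11}{7}xy^{2} + \tfrac{3}{5}xy - \tfrac{45}{2}x + y^{3} - \tfrac{3}{7}y^{2} - \tfrac{640}{7}y → -\tfrac{11}{7}xy^{2} + \tfrac{53}{70}xy - \tfrac{45}{2}x + y^{3} - \tfrac{37}{70}y^{2} - \tfrac{6397}{70}y + \tfrac{64}{7}
  leading term xy^{2}: subtract (\tfrac{11}{7}y)·f_2 from -\tfrac{11}{7}xy^{2} + \tfrac{53}{70}xy - \tfrac{45}{2}x + y^{3} - \tfrac{37}{70}y^{2} - \tfrac{6397}{70}y + \tfrac{64}{7} → \tfrac{53}{70}xy - \tfrac{45}{2}x - \tfrac{15}{7}y^{3} - \tfrac{37}{70}y^{2} + \tfrac{1853}{70}y + \tfrac{64}{7}
  leading term xy: subtract (-\tfrac{53}{70})·f_2 from \tfrac{53}{70}xy - \tfrac{45}{2}x - \tfrac{15}{7}y^{3} - \tfrac{37}{70}y^{2} + \tfrac{1853}{70}y + \tfrac{64}{7} → -\tfrac{45}{2}x - \tfrac{15}{7}y^{3} + \tfrac{69}{70}y^{2} + \tfrac{1853}{70}y - \tfrac{667}{14}
  leading term x: subtract (\tfrac{3}{10})·h_5 from -\tfrac{45}{2}x - \tfrac{15}{7}y^{3} + \tfrac{69}{70}y^{2} + \tfrac{1853}{70}y - \tfrac{667}{14} → -\tfrac{15}{7}y^{3} + \tfrac{69}{70}y^{2} + \tfrac{10739}{210}y - \tfrac{773}{21}
  leading term y^{3}: subtract (\tfrac{5}{28}y)·f_3 from -\tfrac{15}{7}y^{3} + \tfrac{69}{70}y^{2} + \tfrac{10739}{210}y - \tfrac{773}{21} → \tfrac{169}{70}y^{2} + \tfrac{989}{210}y - \tfrac{773}{21}
  leading term y^{2}: subtract (-\tfrac{169}{840})·f_3 from \tfrac{169}{70}y^{2} + \tfrac{989}{210}y - \tfrac{773}{21} → \tfrac{31}{10}y + \tfrac{31}{2}
  leading term y: no divisor's leading term divides it; move \tfrac{31}{10}y to the remainder.
  leading term 1: no divisor's leading term divides it; move \tfrac{31}{2} to the remainder.
  remainder \tfrac{31}{10}y + \tfrac{31}{2} ≠ 0; add h_6 = \tfrac{31}{10}y + \tfrac{31}{2} to the basis.

The other S-polynomials (S(f_1,f_3), S(f_2,f_3), S(f_2,f_4), S(f_3,f_4), S(f_1,h_5), S(f_2,h_5), S(f_3,h_5), S(f_4,h_5), S(f_1,h_6), S(f_2,h_6), S(f_3,h_6), S(f_4,h_6), S(h_5,h_6)) all reduce to 0 modulo the current basis, so we have a Gröbner basis.
Inter-reduce: drop elements whose leading term is divisible by another's, tail-reduce, and make monic.
Reduced Gröbner basis: {x - 5, y + 5}.

Since the basis is lex-ordered, y + 5 is univariate in y. Its roots are {-5}. Back-substituting each root into the other basis elements fixes the other coordinates.
  y = -5: the earlier basis element becomes x - 5 = 0, giving x = 5 — point (5, -5).
Each listed point satisfies every original equation (direct substitution).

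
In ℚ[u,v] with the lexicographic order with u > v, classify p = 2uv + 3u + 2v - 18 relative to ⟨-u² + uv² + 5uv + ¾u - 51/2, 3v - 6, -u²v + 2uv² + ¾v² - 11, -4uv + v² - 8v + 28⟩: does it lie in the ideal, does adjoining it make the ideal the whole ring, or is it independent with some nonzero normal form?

First compute the reduced Gröbner basis of I by Buchberger's algorithm.
f_1 = -u² + uv² + 5uv + ¾u - 51/2, LT = u².
f_2 = 3v - 6, LT = v.
f_3 = -u²v + 2uv² + ¾v² - 11, LT = u²v.
f_4 = -4uv + v² - 8v + 28, LT = uv.

S(f_1,f_3): lcm = u²v. S = -uv³ - 3uv² - ¾uv + ¾v² + 51/2v - 11.
  leading term uv³: subtract (-⅓uv²)·f_2 from -uv³ - 3uv² - ¾uv + ¾v² + 51/2v - 11 → -5uv² - ¾uv + ¾v² + 51/2v - 11
  leading term uv²: subtract (-5/3uv)·f_2 from -5uv² - ¾uv + ¾v² + 51/2v - 11 → -43/4uv + ¾v² + 51/2v - 11
  leading term uv: subtract (-43/12u)·f_2 from -43/4uv + ¾v² + 51/2v - 11 → -43/2u + ¾v² + 51/2v - 11
  leading term u: no divisor's leading term divides it; move -43/2u to the remainder.
  leading term v²: subtract (¼v)·f_2 from ¾v² + 51/2v - 11 → 27v - 11
  leading term v: subtract (9)·f_2 from 27v - 11 → 43
  leading term 1: no divisor's leading term divides it; move 43 to the remainder.
  remainder -43/2u + 43 ≠ 0; add h_5 = -43/2u + 43 to the basis.

The other S-polynomials (S(f_1,f_2), S(f_1,f_4), S(f_2,f_3), S(f_2,f_4), S(f_3,f_4), S(f_1,h_5), S(f_2,h_5), S(f_3,h_5), S(f_4,h_5)) all reduce to 0 modulo the current basis, so we have a Gröbner basis.
Inter-reduce: drop elements whose leading term is divisible by another's, tail-reduce, and make monic.
Reduced Gröbner basis: {u - 2, v - 2}.
Label its elements g_1 = u - 2, g_2 = v - 2.

Reduce p = 2uv + 3u + 2v - 18 modulo G:
  leading term uv: subtract (2v)·g_1 from 2uv + 3u + 2v - 18 → 3u + 6v - 18
  leading term u: subtract (3)·g_1 from 3u + 6v - 18 → 6v - 12
  leading term v: subtract (6)·g_2 from 6v - 12 → 0
  normal form = 0.
Since the normal form is 0, p ∈ I.

2uv + 3u + 2v - 18 lies in I (it reduces to 0).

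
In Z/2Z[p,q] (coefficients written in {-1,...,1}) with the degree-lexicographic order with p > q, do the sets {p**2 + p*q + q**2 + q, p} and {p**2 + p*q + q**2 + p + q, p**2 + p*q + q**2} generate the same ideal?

Since reduced Gröbner bases are canonical representatives of ideals under a given ordering, it suffices to compute and compare them.
Buchberger on the first generating set:
f_1 = p**2 + p*q + q**2 + q, LT = p**2.
f_2 = p, LT = p.

S(f_1,f_2): lcm = p**2. S = p*q + q**2 + q.
  leading term p*q: subtract (q)·f_2 from p*q + q**2 + q → q**2 + q
  leading term q**2: no divisor's leading term divides it; move q**2 to the remainder.
  leading term q: no divisor's leading term divides it; move q to the remainder.
  remainder q**2 + q ≠ 0; add g_3 = q**2 + q to the basis.

The other S-polynomials (S(f_1,g_3), S(f_2,g_3)) all reduce to 0 modulo the current basis, so we have a Gröbner basis.
Inter-reduce: drop elements whose leading term is divisible by another's, tail-reduce, and make monic.
Reduced Gröbner basis: {q**2 + q, p}.

Buchberger on the second generating set:
h_1 = p**2 + p*q + q**2 + p + q, LT = p**2.
h_2 = p**2 + p*q + q**2, LT = p**2.

S(h_1,h_2): lcm = p**2. S = p + q.
  leading term p: no divisor's leading term divides it; move p to the remainder.
  leading term q: no divisor's leading term divides it; move q to the remainder.
  remainder p + q ≠ 0; add k_3 = p + q to the basis.

S(h_1,k_3): lcm = p**2. S = q**2 + p + q.
  leading term q**2: no divisor's leading term divides it; move q**2 to the remainder.
  leading term p: subtract (1)·k_3 from p + q → 0
  remainder q**2 ≠ 0; add k_4 = q**2 to the basis.

The other S-polynomials (S(h_2,k_3), S(h_1,k_4), S(h_2,k_4), S(k_3,k_4)) all reduce to 0 modulo the current basis, so we have a Gröbner basis.
Inter-reduce: drop elements whose leading term is divisible by another's, tail-reduce, and make monic.
Reduced Gröbner basis: {q**2, p + q}.

Since the reduced bases disagree, the two ideals are not the same.

No, the ideals differ.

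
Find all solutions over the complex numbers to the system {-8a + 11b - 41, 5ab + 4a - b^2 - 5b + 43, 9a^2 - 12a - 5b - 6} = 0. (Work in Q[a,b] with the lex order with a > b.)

Compute a lex Gröbner basis by Buchberger's algorithm.
f_1 = -8a + 11b - 41, LT = a.
f_2 = 5ab + 4a - b^2 - 5b + 43, LT = ab.
f_3 = 9a^2 - 12a - 5b - 6, LT = a^2.

S(f_1,f_2): lcm = ab. S = -4/5a - 47/40b^2 + 49/8b - 43/5.
  leading term a: subtract (1/10)·f_1 from -4/5a - 47/40b^2 + 49/8b - 43/5 → -47/40b^2 + 201/40b - 9/2
  leading term b^2: no divisor's leading term divides it; move -47/40b^2 to the remainder.
  leading term b: no divisor's leading term divides it; move 201/40b to the remainder.
  leading term 1: no divisor's leading term divides it; move -9/2 to the remainder.
  remainder -47/40b^2 + 201/40b - 9/2 ≠ 0; add h_4 = -47/40b^2 + 201/40b - 9/2 to the basis.

S(f_1,f_3): lcm = a^2. S = -11/8ab + 155/24a + 5/9b + 2/3.
  leading term ab: subtract (11/64b)·f_1 from -11/8ab + 155/24a + 5/9b + 2/3 → 155/24a - 121/64b^2 + 4379/576b + 2/3
  leading term a: subtract (-155/192)·f_1 from 155/24a - 121/64b^2 + 4379/576b + 2/3 → -121/64b^2 + 4747/288b - 6227/192
  leading term b^2: subtract (605/376)·h_4 from -121/64b^2 + 4747/288b - 6227/192 → 227329/27072b - 227329/9024
  leading term b: no divisor's leading term divides it; move 227329/27072b to the remainder.
  leading term 1: no divisor's leading term divides it; move -227329/9024 to the remainder.
  remainder 227329/27072b - 227329/9024 ≠ 0; add h_5 = 227329/27072b - 227329/9024 to the basis.

The other S-polynomials (S(f_2,f_3), S(f_1,h_4), S(f_2,h_4), S(f_3,h_4), S(f_1,h_5), S(f_2,h_5), S(f_3,h_5), S(h_4,h_5)) all reduce to 0 modulo the current basis, so we have a Gröbner basis.
Inter-reduce: drop elements whose leading term is divisible by another's, tail-reduce, and make monic.
Reduced Gröbner basis: {a + 1, b - 3}.

Since the basis is lex-ordered, b - 3 is univariate in b. Its roots are {3}. Back-substituting each root into the other basis elements fixes the other coordinates.
  b = 3: the earlier basis element becomes a + 1 = 0, giving a = -1 — point (-1, 3).

{(-1, 3)}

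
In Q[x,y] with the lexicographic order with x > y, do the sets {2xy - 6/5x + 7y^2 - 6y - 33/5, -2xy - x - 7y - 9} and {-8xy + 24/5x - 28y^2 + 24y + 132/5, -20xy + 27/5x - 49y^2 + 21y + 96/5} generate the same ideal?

Yes, the ideals are equal.

Two ideals are equal iff their reduced Gröbner bases coincide (the reduced basis is unique for a fixed ordering).
Buchberger on the first generating set:
f_1 = 2xy - 6/5x + 7y^2 - 6y - 33/5, LT = xy.
f_2 = -2xy - x - 7y - 9, LT = xy.

S(f_1,f_2): lcm = xy. S = -11/10x + 7/2y^2 - 13/2y - 39/5.
  reduce S modulo (f_1, f_2):
  remainder -11/10x + 7/2y^2 - 13/2y - 39/5 ≠ 0; add g_3 = -11/10x + 7/2y^2 - 13/2y - 39/5 to the basis.

S(f_1,g_3): lcm = xy. S = -3/5x + 35/11y^3 - 53/22y^2 - 111/11y - 33/10.
  reduce S modulo (f_1, f_2, g_3):
  remainder 35/11y^3 - 95/22y^2 - 72/11y + 21/22 ≠ 0; add g_4 = 35/11y^3 - 95/22y^2 - 72/11y + 21/22 to the basis.

The other S-polynomials (S(f_2,g_3), S(f_1,g_4), S(f_2,g_4), S(g_3,g_4)) all reduce to 0 modulo the current basis, so we have a Gröbner basis.
Inter-reduce: drop elements whose leading term is divisible by another's, tail-reduce, and make monic.
Reduced Gröbner basis: {x - 35/11y^2 + 65/11y + 78/11, y^3 - 19/14y^2 - 72/35y + 3/10}.

Buchberger on the second generating set:
h_1 = -8xy + 24/5x - 28y^2 + 24y + 132/5, LT = xy.
h_2 = -20xy + 27/5x - 49y^2 + 21y + 96/5, LT = xy.

S(h_1,h_2): lcm = xy. S = -33/100x + 21/20y^2 - 39/20y - 117/50.
  reduce S modulo (h_1, h_2):
  remainder -33/100x + 21/20y^2 - 39/20y - 117/50 ≠ 0; add k_3 = -33/100x + 21/20y^2 - 39/20y - 117/50 to the basis.

S(h_1,k_3): lcm = xy. S = -3/5x + 35/11y^3 - 53/22y^2 - 111/11y - 33/10.
  reduce S modulo (h_1, h_2, k_3):
  remainder 35/11y^3 - 95/22y^2 - 72/11y + 21/22 ≠ 0; add k_4 = 35/11y^3 - 95/22y^2 - 72/11y + 21/22 to the basis.

The other S-polynomials (S(h_2,k_3), S(h_1,k_4), S(h_2,k_4), S(k_3,k_4)) all reduce to 0 modulo the current basis, so we have a Gröbner basis.
Inter-reduce: drop elements whose leading term is divisible by another's, tail-reduce, and make monic.
Reduced Gröbner basis: {x - 35/11y^2 + 65/11y + 78/11, y^3 - 19/14y^2 - 72/35y + 3/10}.

These coincide, so the ideals are equal.
The choice of monomial ordering does not affect the verdict — as long as both bases are computed under the same ordering, their equality decides ideal equality.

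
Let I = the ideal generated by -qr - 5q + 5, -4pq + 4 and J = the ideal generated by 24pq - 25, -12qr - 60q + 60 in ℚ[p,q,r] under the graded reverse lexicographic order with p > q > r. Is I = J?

Equality of ideals is decidable: compute both reduced Gröbner bases (unique for the ordering) and check whether they agree.
Buchberger on the first generating set:
f_1 = -qr - 5q + 5, LT = qr.
f_2 = -4pq + 4, LT = pq.

S(f_1,f_2): lcm = pqr. S = 5pq - 5p + r.
  leading term pq: subtract (-5/4)·f_2 from 5pq - 5p + r → -5p + r + 5
  leading term p: no divisor's leading term divides it; move -5p to the remainder.
  leading term r: no divisor's leading term divides it; move r to the remainder.
  leading term 1: no divisor's leading term divides it; move 5 to the remainder.
  remainder -5p + r + 5 ≠ 0; add g_3 = -5p + r + 5 to the basis.

The other S-polynomials (S(f_1,g_3), S(f_2,g_3)) all reduce to 0 modulo the current basis, so we have a Gröbner basis.
Inter-reduce: drop elements whose leading term is divisible by another's, tail-reduce, and make monic.
Reduced Gröbner basis: {qr + 5q - 5, p - ⅕r - 1}.

Buchberger on the second generating set:
h_1 = 24pq - 25, LT = pq.
h_2 = -12qr - 60q + 60, LT = qr.

S(h_1,h_2): lcm = pqr. S = -5pq + 5p - 25/24r.
  leading term pq: subtract (-5/24)·h_1 from -5pq + 5p - 25/24r → 5p - 25/24r - 125/24
  leading term p: no divisor's leading term divides it; move 5p to the remainder.
  leading term r: no divisor's leading term divides it; move -25/24r to the remainder.
  leading term 1: no divisor's leading term divides it; move -125/24 to the remainder.
  remainder 5p - 25/24r - 125/24 ≠ 0; add k_3 = 5p - 25/24r - 125/24 to the basis.

The other S-polynomials (S(h_1,k_3), S(h_2,k_3)) all reduce to 0 modulo the current basis, so we have a Gröbner basis.
Inter-reduce: drop elements whose leading term is divisible by another's, tail-reduce, and make monic.
Reduced Gröbner basis: {qr + 5q - 5, p - 5/24r - 25/24}.

The bases are distinct; the ideals are different.
The choice of monomial ordering does not affect the verdict — as long as both bases are computed under the same ordering, their equality decides ideal equality.

No, the ideals differ.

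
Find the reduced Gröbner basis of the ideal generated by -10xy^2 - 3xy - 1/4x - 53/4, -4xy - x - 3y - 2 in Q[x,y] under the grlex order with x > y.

G = {x^2 + 447/4x + 75/4y + 92, xy + 1/4x + 3/4y + 1/2, y^2 - 1/60x + 43/60y - 26/15}

f_1 = -10xy^2 - 3xy - 1/4x - 53/4, LT = xy^2.
f_2 = -4xy - x - 3y - 2, LT = xy.

S(f_1,f_2): lcm = xy^2. S = 1/20xy - 3/4y^2 + 1/40x - 1/2y + 53/40.
  leading term xy: subtract (-1/80)·f_2 from 1/20xy - 3/4y^2 + 1/40x - 1/2y + 53/40 → -3/4y^2 + 1/80x - 43/80y + 13/10
  leading term y^2: no divisor's leading term divides it; move -3/4y^2 to the remainder.
  leading term x: no divisor's leading term divides it; move 1/80x to the remainder.
  leading term y: no divisor's leading term divides it; move -43/80y to the remainder.
  leading term 1: no divisor's leading term divides it; move 13/10 to the remainder.
  remainder -3/4y^2 + 1/80x - 43/80y + 13/10 ≠ 0; add g_3 = -3/4y^2 + 1/80x - 43/80y + 13/10 to the basis.

S(f_1,g_3): lcm = xy^2. S = 1/60x^2 - 5/12xy + 211/120x + 53/40.
  leading term x^2: no divisor's leading term divides it; move 1/60x^2 to the remainder.
  leading term xy: subtract (5/48)·f_2 from -5/12xy + 211/120x + 53/40 → 149/80x + 5/16y + 23/15
  leading term x: no divisor's leading term divides it; move 149/80x to the remainder.
  leading term y: no divisor's leading term divides it; move 5/16y to the remainder.
  leading term 1: no divisor's leading term divides it; move 23/15 to the remainder.
  remainder 1/60x^2 + 149/80x + 5/16y + 23/15 ≠ 0; add g_4 = 1/60x^2 + 149/80x + 5/16y + 23/15 to the basis.

The other S-polynomials (S(f_2,g_3), S(f_1,g_4), S(f_2,g_4), S(g_3,g_4)) all reduce to 0 modulo the current basis, so we have a Gröbner basis.
Inter-reduce: drop elements whose leading term is divisible by another's, tail-reduce, and make monic.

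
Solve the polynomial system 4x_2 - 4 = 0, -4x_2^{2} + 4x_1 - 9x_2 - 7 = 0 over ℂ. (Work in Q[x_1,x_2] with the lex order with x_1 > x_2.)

{(5, 1)}

Compute a lex Gröbner basis by Buchberger's algorithm.
f_1 = 4x_2 - 4, LT = x_2.
f_2 = 4x_1 - 4x_2^{2} - 9x_2 - 7, LT = x_1.

The S-polynomials (S(f_1,f_2)) all reduce to 0 modulo the current basis, so we have a Gröbner basis.
Inter-reduce: drop elements whose leading term is divisible by another's, tail-reduce, and make monic.
Reduced Gröbner basis: {x_1 - 5, x_2 - 1}.

From the last basis element, x_2 - 1 = 0, so x_2 takes values in {1}. Each choice, substituted upward through the basis, yields the corresponding point(s) of the solution set.
  x_2 = 1: the earlier basis element becomes x_1 - 5 = 0, giving x_1 = 5 — point (5, 1).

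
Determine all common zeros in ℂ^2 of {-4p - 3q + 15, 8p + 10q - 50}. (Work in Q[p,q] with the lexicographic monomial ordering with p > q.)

Compute a lex Gröbner basis by Buchberger's algorithm.
f_1 = -4p - 3q + 15, LT = p.
f_2 = 8p + 10q - 50, LT = p.

S(f_1,f_2): lcm = p. S = -1/2q + 5/2.
  leading term q: no divisor's leading term divides it; move -1/2q to the remainder.
  leading term 1: no divisor's leading term divides it; move 5/2 to the remainder.
  remainder -1/2q + 5/2 ≠ 0; add h_3 = -1/2q + 5/2 to the basis.

S(f_1,h_3): leading monomials are coprime, so the S-polynomial reduces to 0 (Buchberger's first criterion).
S(f_2,h_3): leading monomials are coprime, so the S-polynomial reduces to 0 (Buchberger's first criterion).
Every S-polynomial of the final basis reduces to 0, so we have a Gröbner basis.
Inter-reduce: drop elements whose leading term is divisible by another's, tail-reduce, and make monic.
Reduced Gröbner basis: {p, q - 5}.

The lex basis is triangular: the last element involves only q. Solving q - 5 = 0 gives q ∈ {5}; substituting each value into the earlier elements determines the remaining variables.
  q = 5: the earlier basis element becomes p = 0, giving p = 0 — point (0, 5).
Substituting each solution back into the original system confirms all equations vanish.

{(0, 5)}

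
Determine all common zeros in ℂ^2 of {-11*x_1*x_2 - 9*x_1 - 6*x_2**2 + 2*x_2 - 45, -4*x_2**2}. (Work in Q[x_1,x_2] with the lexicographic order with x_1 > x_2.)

{(-5, 0)}

Compute a lex Gröbner basis by Buchberger's algorithm.
f_1 = -11*x_1*x_2 - 9*x_1 - 6*x_2**2 + 2*x_2 - 45, LT = x_1*x_2.
f_2 = -4*x_2**2, LT = x_2**2.

S(f_1,f_2): lcm = x_1*x_2**2. S = 9/11*x_1*x_2 + 6/11*x_2**3 - 2/11*x_2**2 + 45/11*x_2.
  leading term x_1*x_2: subtract (-9/121)·f_1 from 9/11*x_1*x_2 + 6/11*x_2**3 - 2/11*x_2**2 + 45/11*x_2 → -81/121*x_1 + 6/11*x_2**3 - 76/121*x_2**2 + 513/121*x_2 - 405/121
  leading term x_1: no divisor's leading term divides it; move -81/121*x_1 to the remainder.
  leading term x_2**3: subtract (-3/22*x_2)·f_2 from 6/11*x_2**3 - 76/121*x_2**2 + 513/121*x_2 - 405/121 → -76/121*x_2**2 + 513/121*x_2 - 405/121
  leading term x_2**2: subtract (19/121)·f_2 from -76/121*x_2**2 + 513/121*x_2 - 405/121 → 513/121*x_2 - 405/121
  leading term x_2: no divisor's leading term divides it; move 513/121*x_2 to the remainder.
  leading term 1: no divisor's leading term divides it; move -405/121 to the remainder.
  remainder -81/121*x_1 + 513/121*x_2 - 405/121 ≠ 0; add h_3 = -81/121*x_1 + 513/121*x_2 - 405/121 to the basis.

S(f_1,h_3): lcm = x_1*x_2. S = 9/11*x_1 + 227/33*x_2**2 - 57/11*x_2 + 45/11.
  leading term x_1: subtract (-11/9)·h_3 from 9/11*x_1 + 227/33*x_2**2 - 57/11*x_2 + 45/11 → 227/33*x_2**2
  leading term x_2**2: subtract (-227/132)·f_2 from 227/33*x_2**2 → 0
  remainder 0.

S(f_2,h_3): leading monomials are coprime, so the S-polynomial reduces to 0 (Buchberger's first criterion).
Every S-polynomial of the final basis reduces to 0, so we have a Gröbner basis.
Inter-reduce: drop elements whose leading term is divisible by another's, tail-reduce, and make monic.
Reduced Gröbner basis: {x_1 - 19/3*x_2 + 5, x_2**2}.

The lex basis is triangular: the last element involves only x_2. Solving x_2**2 = 0 gives x_2 ∈ {0}; substituting each value into the earlier elements determines the remaining variables.
  x_2 = 0: the earlier basis element becomes x_1 + 5 = 0, giving x_1 = -5 — point (-5, 0).
Substituting each solution back into the original system confirms all equations vanish.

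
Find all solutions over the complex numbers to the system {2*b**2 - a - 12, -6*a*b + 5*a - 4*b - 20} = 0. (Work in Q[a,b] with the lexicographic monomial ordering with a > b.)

{(1/2, -5/2), (-76/9, 4/3), (-4, 2)}

Compute a lex Gröbner basis by Buchberger's algorithm.
f_1 = -a + 2*b**2 - 12, LT = a.
f_2 = -6*a*b + 5*a - 4*b - 20, LT = a*b.

S(f_1,f_2): lcm = a*b. S = 5/6*a - 2*b**3 + 34/3*b - 10/3.
  leading term a: subtract (-5/6)·f_1 from 5/6*a - 2*b**3 + 34/3*b - 10/3 → -2*b**3 + 5/3*b**2 + 34/3*b - 40/3
  leading term b**3: no divisor's leading term divides it; move -2*b**3 to the remainder.
  leading term b**2: no divisor's leading term divides it; move 5/3*b**2 to the remainder.
  leading term b: no divisor's leading term divides it; move 34/3*b to the remainder.
  leading term 1: no divisor's leading term divides it; move -40/3 to the remainder.
  remainder -2*b**3 + 5/3*b**2 + 34/3*b - 40/3 ≠ 0; add h_3 = -2*b**3 + 5/3*b**2 + 34/3*b - 40/3 to the basis.

S(f_1,h_3): leading monomials are coprime, so the S-polynomial reduces to 0 (Buchberger's first criterion).
S(f_2,h_3): lcm = a*b**3. S = 17/3*a*b - 20/3*a + 2/3*b**3 + 10/3*b**2.
  leading term a*b: subtract (-17/3*b)·f_1 from 17/3*a*b - 20/3*a + 2/3*b**3 + 10/3*b**2 → -20/3*a + 12*b**3 + 10/3*b**2 - 68*b
  leading term a: subtract (20/3)·f_1 from -20/3*a + 12*b**3 + 10/3*b**2 - 68*b → 12*b**3 - 10*b**2 - 68*b + 80
  leading term b**3: subtract (-6)·h_3 from 12*b**3 - 10*b**2 - 68*b + 80 → 0
  remainder 0.

Every S-polynomial of the final basis reduces to 0, so we have a Gröbner basis.
Inter-reduce: drop elements whose leading term is divisible by another's, tail-reduce, and make monic.
Reduced Gröbner basis: {a - 2*b**2 + 12, b**3 - 5/6*b**2 - 17/3*b + 20/3}.

A lex Gröbner basis eliminates variables successively. Here b**3 - 5/6*b**2 - 17/3*b + 20/3 depends only on b, with roots {-5/2, 4/3, 2}; lifting each root through the earlier basis elements recovers the full solutions.
  b = -5/2: the earlier basis element becomes a - 1/2 = 0, giving a = 1/2 — point (1/2, -5/2).
  b = 4/3: the earlier basis element becomes a + 76/9 = 0, giving a = -76/9 — point (-76/9, 4/3).
  b = 2: the earlier basis element becomes a + 4 = 0, giving a = -4 — point (-4, 2).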